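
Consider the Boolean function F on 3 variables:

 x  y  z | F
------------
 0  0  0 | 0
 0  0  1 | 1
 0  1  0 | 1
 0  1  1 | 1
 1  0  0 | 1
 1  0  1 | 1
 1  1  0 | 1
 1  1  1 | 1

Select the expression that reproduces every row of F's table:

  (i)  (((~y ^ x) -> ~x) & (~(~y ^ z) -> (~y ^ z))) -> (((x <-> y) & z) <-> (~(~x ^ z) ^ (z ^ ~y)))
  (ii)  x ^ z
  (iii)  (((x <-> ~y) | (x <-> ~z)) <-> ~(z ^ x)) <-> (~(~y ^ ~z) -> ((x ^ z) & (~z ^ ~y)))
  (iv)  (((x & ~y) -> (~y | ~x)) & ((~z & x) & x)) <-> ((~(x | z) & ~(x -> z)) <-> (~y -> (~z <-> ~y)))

(ii) fails at (0,1,0): the formula yields 0, F is 1.
(iii) fails at (0,0,0): the formula yields 1, F is 0.
(iv) fails at (0,0,0): the formula yields 1, F is 0.
Only (i) survives; checking it on all 8 rows confirms it matches F.

i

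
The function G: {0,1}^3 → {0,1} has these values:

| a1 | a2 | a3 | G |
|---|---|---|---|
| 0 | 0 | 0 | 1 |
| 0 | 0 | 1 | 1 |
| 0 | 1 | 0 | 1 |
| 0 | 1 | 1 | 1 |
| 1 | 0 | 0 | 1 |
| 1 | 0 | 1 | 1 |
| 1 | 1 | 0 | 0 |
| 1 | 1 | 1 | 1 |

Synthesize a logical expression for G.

G(a1, a2, a3) = ((a1 · a2) · a3')'

Only row (1,1,0) gives 0. So G is 1 everywhere except there — the complement of the minterm a1·a2·¬a3.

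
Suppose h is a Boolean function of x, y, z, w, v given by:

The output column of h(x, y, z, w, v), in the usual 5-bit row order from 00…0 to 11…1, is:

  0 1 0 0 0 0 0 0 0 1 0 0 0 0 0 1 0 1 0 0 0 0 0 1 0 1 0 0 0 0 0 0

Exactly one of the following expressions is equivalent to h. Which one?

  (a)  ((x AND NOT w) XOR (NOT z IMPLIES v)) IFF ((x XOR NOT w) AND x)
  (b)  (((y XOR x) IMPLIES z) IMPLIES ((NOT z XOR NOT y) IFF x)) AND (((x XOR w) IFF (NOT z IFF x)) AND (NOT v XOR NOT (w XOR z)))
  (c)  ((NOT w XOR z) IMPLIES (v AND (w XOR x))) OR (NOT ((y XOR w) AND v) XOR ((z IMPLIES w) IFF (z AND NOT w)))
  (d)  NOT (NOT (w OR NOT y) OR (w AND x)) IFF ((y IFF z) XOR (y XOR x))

(a) fails at (0,0,0,0,0): the formula yields 1, h is 0.
(c) fails at (0,0,0,0,0): the formula yields 1, h is 0.
(d) fails at (0,0,0,0,0): the formula yields 1, h is 0.
Only (b) survives; checking it on all 32 rows confirms it matches h.

b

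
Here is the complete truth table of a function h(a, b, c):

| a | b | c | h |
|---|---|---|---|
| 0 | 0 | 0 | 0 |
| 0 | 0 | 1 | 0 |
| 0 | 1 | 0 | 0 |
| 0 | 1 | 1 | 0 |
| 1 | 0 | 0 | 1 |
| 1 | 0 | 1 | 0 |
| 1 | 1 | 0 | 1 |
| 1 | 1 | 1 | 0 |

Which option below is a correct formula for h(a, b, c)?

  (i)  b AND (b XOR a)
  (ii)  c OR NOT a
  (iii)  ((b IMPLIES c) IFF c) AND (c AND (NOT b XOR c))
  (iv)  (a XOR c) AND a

iv

(i) disagrees with h on (0,1,0) (formula → 1, table → 0); rule it out.
(ii) disagrees with h on (0,0,0) (formula → 1, table → 0); rule it out.
(iii) disagrees with h on (0,1,1) (formula → 1, table → 0); rule it out.
(iv) is the remaining candidate, and it agrees with h on all 8 inputs.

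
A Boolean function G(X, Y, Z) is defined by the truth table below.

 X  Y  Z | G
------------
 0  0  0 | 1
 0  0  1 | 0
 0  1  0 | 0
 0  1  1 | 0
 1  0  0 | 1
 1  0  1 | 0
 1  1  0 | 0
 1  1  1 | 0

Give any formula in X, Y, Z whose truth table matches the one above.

G=1 on 2 inputs: (0,0,0), (1,0,0). Reading each as a conjunction of literals (¬X·¬Y·¬Z, X·¬Y·¬Z) and taking the OR gives the canonical DNF.

G(X, Y, Z) = ((NOT X AND NOT Y) AND NOT Z) OR ((X AND NOT Y) AND NOT Z)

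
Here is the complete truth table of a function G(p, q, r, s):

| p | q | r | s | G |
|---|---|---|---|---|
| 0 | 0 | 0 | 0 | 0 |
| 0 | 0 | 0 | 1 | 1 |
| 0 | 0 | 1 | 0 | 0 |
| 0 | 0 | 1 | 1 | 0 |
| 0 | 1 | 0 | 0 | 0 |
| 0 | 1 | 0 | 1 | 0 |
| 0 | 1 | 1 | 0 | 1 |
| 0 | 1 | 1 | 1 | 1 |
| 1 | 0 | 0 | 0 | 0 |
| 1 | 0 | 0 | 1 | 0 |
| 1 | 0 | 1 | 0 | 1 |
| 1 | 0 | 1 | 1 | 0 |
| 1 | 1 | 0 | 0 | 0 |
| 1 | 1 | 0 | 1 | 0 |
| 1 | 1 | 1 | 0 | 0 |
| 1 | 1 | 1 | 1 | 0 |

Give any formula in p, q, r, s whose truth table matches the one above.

G(p, q, r, s) = (((((p' · q') · r') · s) + (((p' · q) · r) · s')) + (((p' · q) · r) · s)) + (((p · q') · r) · s')

Collect the rows where G=1 — (0,0,0,1), (0,1,1,0), (0,1,1,1), (1,0,1,0) — and write one minterm per row: ¬p·¬q·¬r·s, ¬p·q·r·¬s, ¬p·q·r·s, p·¬q·r·¬s. Their union (logical OR) reproduces the table exactly.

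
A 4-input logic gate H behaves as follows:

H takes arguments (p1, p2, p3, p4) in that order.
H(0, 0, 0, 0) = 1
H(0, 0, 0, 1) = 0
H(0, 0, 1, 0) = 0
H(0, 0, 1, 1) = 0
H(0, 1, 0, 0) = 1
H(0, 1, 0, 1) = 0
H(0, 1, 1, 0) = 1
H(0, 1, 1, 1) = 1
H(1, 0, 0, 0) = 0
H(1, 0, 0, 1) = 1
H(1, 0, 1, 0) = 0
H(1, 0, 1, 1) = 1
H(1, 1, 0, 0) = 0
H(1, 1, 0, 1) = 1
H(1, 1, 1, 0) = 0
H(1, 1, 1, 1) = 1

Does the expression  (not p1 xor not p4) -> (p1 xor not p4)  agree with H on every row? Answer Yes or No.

Evaluate (not p1 xor not p4) -> (p1 xor not p4) on each row and compare to H:
  p1=0, p2=0, p3=0, p4=0: formula gives 1, H = 1 ✓
  p1=0, p2=0, p3=0, p4=1: formula gives 0, H = 0 ✓
  p1=0, p2=0, p3=1, p4=0: formula gives 1, but H = 0 ✗
Row (0,0,1,0) is a counterexample, so the formula is not equivalent to H.

No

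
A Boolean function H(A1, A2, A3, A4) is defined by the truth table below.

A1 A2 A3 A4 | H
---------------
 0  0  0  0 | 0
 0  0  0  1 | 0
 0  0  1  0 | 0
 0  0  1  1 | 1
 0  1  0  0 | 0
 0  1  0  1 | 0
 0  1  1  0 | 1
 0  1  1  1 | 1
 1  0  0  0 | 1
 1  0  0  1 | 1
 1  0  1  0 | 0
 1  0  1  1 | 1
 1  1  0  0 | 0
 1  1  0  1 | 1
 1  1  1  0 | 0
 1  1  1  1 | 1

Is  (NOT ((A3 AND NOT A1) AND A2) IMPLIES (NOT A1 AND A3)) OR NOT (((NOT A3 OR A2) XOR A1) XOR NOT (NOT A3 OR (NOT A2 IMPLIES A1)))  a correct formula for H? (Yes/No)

No

Test each input against both H and the formula:
  A1=0, A2=0, A3=0, A4=0: formula gives 0, H = 0 ✓
  A1=0, A2=0, A3=0, A4=1: formula gives 0, H = 0 ✓
  A1=0, A2=0, A3=1, A4=0: formula gives 1, but H = 0 ✗
Since they disagree at (0,0,1,0), the expression is not a correct formula for H.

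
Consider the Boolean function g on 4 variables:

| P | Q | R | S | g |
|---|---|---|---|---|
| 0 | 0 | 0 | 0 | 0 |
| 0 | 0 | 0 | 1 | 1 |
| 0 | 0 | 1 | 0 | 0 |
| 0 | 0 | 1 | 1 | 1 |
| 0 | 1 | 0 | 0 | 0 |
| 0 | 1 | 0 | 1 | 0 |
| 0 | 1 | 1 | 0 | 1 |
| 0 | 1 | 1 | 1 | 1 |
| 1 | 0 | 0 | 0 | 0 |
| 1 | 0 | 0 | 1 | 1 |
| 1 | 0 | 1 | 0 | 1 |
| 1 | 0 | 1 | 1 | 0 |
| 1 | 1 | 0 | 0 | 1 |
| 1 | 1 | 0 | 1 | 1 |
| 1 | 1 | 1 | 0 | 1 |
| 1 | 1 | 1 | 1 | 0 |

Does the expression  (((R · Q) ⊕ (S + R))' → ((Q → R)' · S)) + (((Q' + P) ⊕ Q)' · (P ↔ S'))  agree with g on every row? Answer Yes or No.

No

Evaluate (((R · Q) ⊕ (S + R))' → ((Q → R)' · S)) + (((Q' + P) ⊕ Q)' · (P ↔ S')) on each row and compare to g:
  P=0, Q=0, R=0, S=0: formula gives 0, g = 0 ✓
  P=0, Q=0, R=0, S=1: formula gives 1, g = 1 ✓
  P=0, Q=0, R=1, S=0: formula gives 1, but g = 0 ✗
A single disagreement suffices: at (0,0,1,0) they differ, so the formula does not compute g.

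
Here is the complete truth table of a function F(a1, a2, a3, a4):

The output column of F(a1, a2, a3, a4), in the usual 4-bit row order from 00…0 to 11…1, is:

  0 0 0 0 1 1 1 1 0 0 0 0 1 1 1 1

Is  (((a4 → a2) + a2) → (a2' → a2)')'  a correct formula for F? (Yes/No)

Yes

Test each input against both F and the formula:
  a1=0, a2=0, a3=0, a4=0: formula gives 0, F = 0 ✓
  a1=0, a2=0, a3=0, a4=1: formula gives 0, F = 0 ✓
  a1=0, a2=0, a3=1, a4=0: formula gives 0, F = 0 ✓
  a1=0, a2=0, a3=1, a4=1: formula gives 0, F = 0 ✓
  … (the remaining 12 rows also agree.)
No disagreement on any input; they are logically equivalent.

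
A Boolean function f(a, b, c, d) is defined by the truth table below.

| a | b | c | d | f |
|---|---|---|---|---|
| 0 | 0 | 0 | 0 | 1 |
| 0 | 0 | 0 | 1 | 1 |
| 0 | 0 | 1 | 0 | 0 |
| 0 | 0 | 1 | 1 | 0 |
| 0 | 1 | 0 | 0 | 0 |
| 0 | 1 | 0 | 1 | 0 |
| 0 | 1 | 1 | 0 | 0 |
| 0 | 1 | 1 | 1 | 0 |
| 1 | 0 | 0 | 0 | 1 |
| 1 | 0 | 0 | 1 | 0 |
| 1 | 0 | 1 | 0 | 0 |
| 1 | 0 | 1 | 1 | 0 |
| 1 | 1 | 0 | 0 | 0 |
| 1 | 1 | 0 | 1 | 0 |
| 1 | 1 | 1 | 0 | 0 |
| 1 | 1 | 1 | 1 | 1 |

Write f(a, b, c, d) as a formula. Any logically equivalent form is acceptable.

Collect the rows where f=1 — (0,0,0,0), (0,0,0,1), (1,0,0,0), (1,1,1,1) — and write one minterm per row: ¬a·¬b·¬c·¬d, ¬a·¬b·¬c·d, a·¬b·¬c·¬d, a·b·c·d. Their union (logical OR) reproduces the table exactly.

f(a, b, c, d) = (((((not a and not b) and not c) and not d) or (((not a and not b) and not c) and d)) or (((a and not b) and not c) and not d)) or (((a and b) and c) and d)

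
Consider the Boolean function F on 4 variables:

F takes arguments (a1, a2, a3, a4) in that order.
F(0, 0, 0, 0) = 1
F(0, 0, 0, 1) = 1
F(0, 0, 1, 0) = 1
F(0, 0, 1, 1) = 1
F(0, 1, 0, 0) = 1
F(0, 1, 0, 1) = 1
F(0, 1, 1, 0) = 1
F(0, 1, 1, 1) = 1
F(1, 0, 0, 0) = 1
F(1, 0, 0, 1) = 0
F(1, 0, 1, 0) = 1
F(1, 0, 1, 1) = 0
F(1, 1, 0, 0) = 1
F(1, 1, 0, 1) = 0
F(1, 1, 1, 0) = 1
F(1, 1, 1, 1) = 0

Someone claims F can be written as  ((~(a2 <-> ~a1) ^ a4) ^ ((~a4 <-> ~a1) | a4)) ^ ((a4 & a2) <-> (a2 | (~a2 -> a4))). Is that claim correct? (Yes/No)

Yes

Check the formula against F row by row:
  a1=0, a2=0, a3=0, a4=0: formula gives 1, F = 1 ✓
  a1=0, a2=0, a3=0, a4=1: formula gives 1, F = 1 ✓
  a1=0, a2=0, a3=1, a4=0: formula gives 1, F = 1 ✓
  a1=0, a2=0, a3=1, a4=1: formula gives 1, F = 1 ✓
  …and likewise for the remaining 12 rows.
All 16 rows match — the expression computes F exactly.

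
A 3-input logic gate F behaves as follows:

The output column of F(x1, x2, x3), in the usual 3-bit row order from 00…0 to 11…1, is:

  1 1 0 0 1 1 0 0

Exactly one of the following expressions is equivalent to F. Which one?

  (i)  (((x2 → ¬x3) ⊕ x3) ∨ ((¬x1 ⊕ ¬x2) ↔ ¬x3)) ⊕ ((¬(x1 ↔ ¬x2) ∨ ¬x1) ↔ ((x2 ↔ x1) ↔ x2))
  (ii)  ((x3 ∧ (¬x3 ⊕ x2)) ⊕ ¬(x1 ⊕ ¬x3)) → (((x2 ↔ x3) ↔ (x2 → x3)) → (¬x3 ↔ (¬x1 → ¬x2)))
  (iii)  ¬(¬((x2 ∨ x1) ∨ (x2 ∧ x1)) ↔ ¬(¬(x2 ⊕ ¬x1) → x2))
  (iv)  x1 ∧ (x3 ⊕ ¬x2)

iii

(i) fails at (0,1,0): the formula yields 1, F is 0.
(ii) fails at (0,1,0): the formula yields 1, F is 0.
(iv) fails at (0,0,0): the formula yields 0, F is 1.
(iii) is the remaining candidate, and it agrees with F on all 8 inputs.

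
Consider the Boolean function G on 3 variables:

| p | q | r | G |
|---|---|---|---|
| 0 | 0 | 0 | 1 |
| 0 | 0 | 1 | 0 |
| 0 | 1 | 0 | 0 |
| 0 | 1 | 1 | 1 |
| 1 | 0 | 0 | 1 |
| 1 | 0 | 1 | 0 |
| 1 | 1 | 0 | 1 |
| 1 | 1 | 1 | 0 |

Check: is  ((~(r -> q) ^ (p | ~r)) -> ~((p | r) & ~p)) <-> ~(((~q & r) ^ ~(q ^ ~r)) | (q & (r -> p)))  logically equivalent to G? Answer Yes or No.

Evaluate ((~(r -> q) ^ (p | ~r)) -> ~((p | r) & ~p)) <-> ~(((~q & r) ^ ~(q ^ ~r)) | (q & (r -> p))) on each row and compare to G:
  p=0, q=0, r=0: formula gives 1, G = 1 ✓
  p=0, q=0, r=1: formula gives 0, G = 0 ✓
  p=0, q=1, r=0: formula gives 0, G = 0 ✓
  p=0, q=1, r=1: formula gives 1, G = 1 ✓
  p=1, q=0, r=0: formula gives 1, G = 1 ✓
  p=1, q=0, r=1: formula gives 1, but G = 0 ✗
A single disagreement suffices: at (1,0,1) they differ, so the formula does not compute G.

No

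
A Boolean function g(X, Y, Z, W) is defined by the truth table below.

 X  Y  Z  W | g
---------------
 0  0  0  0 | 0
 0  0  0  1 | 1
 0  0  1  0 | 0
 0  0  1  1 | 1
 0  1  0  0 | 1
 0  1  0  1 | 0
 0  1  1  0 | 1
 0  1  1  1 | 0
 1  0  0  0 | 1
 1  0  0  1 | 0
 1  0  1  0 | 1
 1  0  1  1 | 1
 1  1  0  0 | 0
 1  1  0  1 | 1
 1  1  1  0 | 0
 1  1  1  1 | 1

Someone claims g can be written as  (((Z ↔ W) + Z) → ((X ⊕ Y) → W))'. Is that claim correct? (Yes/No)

Check the formula against g row by row:
  X=0, Y=0, Z=0, W=0: formula gives 0, g = 0 ✓
  X=0, Y=0, Z=0, W=1: formula gives 0, but g = 1 ✗
Since they disagree at (0,0,0,1), the expression is not a correct formula for g.

No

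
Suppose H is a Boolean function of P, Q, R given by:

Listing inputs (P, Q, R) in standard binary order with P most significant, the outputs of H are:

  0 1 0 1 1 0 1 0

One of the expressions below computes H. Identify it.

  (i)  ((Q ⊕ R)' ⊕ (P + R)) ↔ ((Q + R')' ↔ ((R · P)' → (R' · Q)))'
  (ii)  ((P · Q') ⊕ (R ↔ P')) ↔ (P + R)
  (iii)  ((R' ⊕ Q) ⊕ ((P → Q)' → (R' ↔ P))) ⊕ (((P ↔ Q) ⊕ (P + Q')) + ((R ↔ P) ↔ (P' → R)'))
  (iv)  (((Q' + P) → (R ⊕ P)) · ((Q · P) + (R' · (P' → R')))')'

i

(ii): at (0,0,0) it gives 1, but H = 0 — eliminated.
(iii): at (0,0,0) it gives 1, but H = 0 — eliminated.
(iv): at (0,0,0) it gives 1, but H = 0 — eliminated.
(i) is the remaining candidate, and it agrees with H on all 8 inputs.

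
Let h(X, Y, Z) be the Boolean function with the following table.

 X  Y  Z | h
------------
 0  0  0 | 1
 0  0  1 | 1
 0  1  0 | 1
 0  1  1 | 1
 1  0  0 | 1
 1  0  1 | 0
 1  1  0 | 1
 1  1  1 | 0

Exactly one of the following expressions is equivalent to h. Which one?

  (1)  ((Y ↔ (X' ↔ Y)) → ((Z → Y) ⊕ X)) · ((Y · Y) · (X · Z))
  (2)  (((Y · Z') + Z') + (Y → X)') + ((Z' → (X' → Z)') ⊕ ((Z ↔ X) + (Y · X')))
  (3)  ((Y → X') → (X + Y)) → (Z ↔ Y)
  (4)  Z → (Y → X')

2

(1) disagrees with h on (0,0,0) (formula → 0, table → 1); rule it out.
(3) disagrees with h on (0,1,0) (formula → 0, table → 1); rule it out.
(4) disagrees with h on (1,0,1) (formula → 1, table → 0); rule it out.
That leaves (2). Evaluating it on every row reproduces the table of h exactly.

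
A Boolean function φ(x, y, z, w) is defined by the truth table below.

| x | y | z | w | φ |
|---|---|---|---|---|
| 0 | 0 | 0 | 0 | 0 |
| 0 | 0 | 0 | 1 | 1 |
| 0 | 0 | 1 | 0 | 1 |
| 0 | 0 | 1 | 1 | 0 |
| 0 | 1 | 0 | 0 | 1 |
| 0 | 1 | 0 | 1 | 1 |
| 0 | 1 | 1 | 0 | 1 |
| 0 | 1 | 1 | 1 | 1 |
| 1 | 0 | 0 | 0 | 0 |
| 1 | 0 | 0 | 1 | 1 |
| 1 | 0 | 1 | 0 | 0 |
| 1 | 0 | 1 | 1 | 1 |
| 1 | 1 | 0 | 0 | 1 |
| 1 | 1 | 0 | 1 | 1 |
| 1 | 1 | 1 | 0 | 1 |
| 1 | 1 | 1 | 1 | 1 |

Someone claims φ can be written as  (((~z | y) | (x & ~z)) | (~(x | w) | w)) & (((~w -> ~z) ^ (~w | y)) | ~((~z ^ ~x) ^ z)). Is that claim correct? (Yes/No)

No

Evaluate (((~z | y) | (x & ~z)) | (~(x | w) | w)) & (((~w -> ~z) ^ (~w | y)) | ~((~z ^ ~x) ^ z)) on each row and compare to φ:
  x=0, y=0, z=0, w=0: formula gives 1, but φ = 0 ✗
A single disagreement suffices: at (0,0,0,0) they differ, so the formula does not compute φ.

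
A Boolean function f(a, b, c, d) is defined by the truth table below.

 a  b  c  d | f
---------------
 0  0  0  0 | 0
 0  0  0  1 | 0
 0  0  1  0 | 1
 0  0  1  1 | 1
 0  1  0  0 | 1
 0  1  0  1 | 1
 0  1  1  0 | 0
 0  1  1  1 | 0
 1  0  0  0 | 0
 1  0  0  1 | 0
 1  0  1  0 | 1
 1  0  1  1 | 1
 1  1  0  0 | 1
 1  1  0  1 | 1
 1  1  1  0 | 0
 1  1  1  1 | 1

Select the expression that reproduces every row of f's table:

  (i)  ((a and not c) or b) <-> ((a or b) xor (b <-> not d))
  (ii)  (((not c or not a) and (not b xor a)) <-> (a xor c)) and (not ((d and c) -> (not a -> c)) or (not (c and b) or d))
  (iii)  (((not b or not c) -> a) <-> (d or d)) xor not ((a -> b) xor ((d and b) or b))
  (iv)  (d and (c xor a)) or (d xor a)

ii

(i) disagrees with f on (0,0,0,0) (formula → 1, table → 0); rule it out.
(iii) disagrees with f on (0,0,0,0) (formula → 1, table → 0); rule it out.
(iv) disagrees with f on (0,0,0,1) (formula → 1, table → 0); rule it out.
That leaves (ii). Evaluating it on every row reproduces the table of f exactly.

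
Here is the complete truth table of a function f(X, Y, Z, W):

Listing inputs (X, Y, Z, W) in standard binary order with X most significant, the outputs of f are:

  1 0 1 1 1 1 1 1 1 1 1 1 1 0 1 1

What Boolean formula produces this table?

f(X, Y, Z, W) = ~((((~X & ~Y) & ~Z) & W) | (((X & Y) & ~Z) & W))

There are just 2 zero rows: (0,0,0,1), (1,1,0,1). Their minterms are ¬X·¬Y·¬Z·W, X·Y·¬Z·W; the OR of those covers precisely the 0-outputs, and negating it yields f.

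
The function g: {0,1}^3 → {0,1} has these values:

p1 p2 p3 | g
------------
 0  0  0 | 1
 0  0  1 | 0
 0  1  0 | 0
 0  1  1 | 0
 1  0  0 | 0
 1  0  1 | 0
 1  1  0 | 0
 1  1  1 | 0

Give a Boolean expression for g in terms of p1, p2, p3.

g(p1, p2, p3) = ((p1 + p2) + p3)'

The output is 1 only when every input is 0 — NOR of all inputs.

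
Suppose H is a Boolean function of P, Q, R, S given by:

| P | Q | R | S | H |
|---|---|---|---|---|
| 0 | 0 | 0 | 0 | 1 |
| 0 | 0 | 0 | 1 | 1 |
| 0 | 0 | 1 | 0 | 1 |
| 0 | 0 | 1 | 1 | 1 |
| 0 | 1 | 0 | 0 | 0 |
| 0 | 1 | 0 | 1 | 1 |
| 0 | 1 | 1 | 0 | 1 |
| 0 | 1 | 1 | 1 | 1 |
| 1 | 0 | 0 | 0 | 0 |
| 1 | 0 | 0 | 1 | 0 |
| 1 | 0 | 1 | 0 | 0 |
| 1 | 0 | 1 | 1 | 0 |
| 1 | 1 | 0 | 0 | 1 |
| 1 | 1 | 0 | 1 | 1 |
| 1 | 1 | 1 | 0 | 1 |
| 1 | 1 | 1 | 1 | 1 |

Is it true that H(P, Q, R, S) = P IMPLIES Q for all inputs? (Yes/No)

Check the formula against H row by row:
  P=0, Q=0, R=0, S=0: formula gives 1, H = 1 ✓
  P=0, Q=0, R=0, S=1: formula gives 1, H = 1 ✓
  P=0, Q=0, R=1, S=0: formula gives 1, H = 1 ✓
  P=0, Q=0, R=1, S=1: formula gives 1, H = 1 ✓
  P=0, Q=1, R=0, S=0: formula gives 1, but H = 0 ✗
A single disagreement suffices: at (0,1,0,0) they differ, so the formula does not compute H.

No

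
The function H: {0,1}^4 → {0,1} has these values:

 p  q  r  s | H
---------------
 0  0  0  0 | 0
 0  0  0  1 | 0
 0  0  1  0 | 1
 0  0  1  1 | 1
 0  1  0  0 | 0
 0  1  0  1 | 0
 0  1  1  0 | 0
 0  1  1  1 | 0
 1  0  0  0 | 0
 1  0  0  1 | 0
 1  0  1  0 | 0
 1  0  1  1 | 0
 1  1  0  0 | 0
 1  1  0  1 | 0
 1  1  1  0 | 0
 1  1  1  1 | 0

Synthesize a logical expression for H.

H(p, q, r, s) = (((¬p ∧ ¬q) ∧ r) ∧ ¬s) ∨ (((¬p ∧ ¬q) ∧ r) ∧ s)

H=1 on 2 inputs: (0,0,1,0), (0,0,1,1). Reading each as a conjunction of literals (¬p·¬q·r·¬s, ¬p·¬q·r·s) and taking the OR gives the canonical DNF.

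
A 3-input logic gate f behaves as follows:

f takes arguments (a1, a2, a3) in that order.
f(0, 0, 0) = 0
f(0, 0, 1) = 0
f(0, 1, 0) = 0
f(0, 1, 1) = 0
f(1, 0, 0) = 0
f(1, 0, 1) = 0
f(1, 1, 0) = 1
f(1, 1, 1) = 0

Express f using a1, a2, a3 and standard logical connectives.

f(a1, a2, a3) = (a1 AND a2) AND NOT a3

f is 1 on exactly one input, (1,1,0), whose minterm is a1·a2·¬a3. So f is just that conjunction.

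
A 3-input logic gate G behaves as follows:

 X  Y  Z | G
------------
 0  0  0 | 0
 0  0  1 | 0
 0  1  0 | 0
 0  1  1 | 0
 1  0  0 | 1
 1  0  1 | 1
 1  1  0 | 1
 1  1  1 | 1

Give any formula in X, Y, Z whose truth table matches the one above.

The output simply equals X.

G(X, Y, Z) = X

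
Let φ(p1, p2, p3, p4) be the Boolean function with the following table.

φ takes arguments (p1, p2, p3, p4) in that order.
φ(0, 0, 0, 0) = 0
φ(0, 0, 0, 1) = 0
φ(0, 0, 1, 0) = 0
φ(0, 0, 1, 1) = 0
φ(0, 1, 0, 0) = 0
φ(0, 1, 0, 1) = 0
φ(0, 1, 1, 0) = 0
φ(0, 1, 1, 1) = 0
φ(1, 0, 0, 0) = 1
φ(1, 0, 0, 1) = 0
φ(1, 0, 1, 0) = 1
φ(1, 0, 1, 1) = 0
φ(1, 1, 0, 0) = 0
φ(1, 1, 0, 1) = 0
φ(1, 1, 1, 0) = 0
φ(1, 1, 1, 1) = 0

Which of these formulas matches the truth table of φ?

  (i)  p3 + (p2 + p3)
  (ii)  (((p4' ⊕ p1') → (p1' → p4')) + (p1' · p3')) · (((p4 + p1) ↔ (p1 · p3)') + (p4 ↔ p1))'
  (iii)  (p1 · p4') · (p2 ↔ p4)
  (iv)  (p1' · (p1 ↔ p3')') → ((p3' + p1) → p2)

iii

(i) fails at (0,0,1,0): the formula yields 1, φ is 0.
(ii) fails at (1,0,0,0): the formula yields 0, φ is 1.
(iv) fails at (0,0,1,0): the formula yields 1, φ is 0.
(iii) is the remaining candidate, and it agrees with φ on all 16 inputs.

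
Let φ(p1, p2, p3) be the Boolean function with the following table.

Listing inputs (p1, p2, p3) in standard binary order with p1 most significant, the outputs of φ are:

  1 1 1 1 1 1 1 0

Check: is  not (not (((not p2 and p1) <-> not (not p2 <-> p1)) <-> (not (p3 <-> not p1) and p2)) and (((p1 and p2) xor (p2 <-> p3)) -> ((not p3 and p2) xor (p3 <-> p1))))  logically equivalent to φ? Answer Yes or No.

Check the formula against φ row by row:
  p1=0, p2=0, p3=0: formula gives 1, φ = 1 ✓
  p1=0, p2=0, p3=1: formula gives 1, φ = 1 ✓
  p1=0, p2=1, p3=0: formula gives 1, φ = 1 ✓
  p1=0, p2=1, p3=1: formula gives 1, φ = 1 ✓
  p1=1, p2=0, p3=0: formula gives 1, φ = 1 ✓
  … (the remaining 3 rows also agree.)
No disagreement on any input; they are logically equivalent.

Yes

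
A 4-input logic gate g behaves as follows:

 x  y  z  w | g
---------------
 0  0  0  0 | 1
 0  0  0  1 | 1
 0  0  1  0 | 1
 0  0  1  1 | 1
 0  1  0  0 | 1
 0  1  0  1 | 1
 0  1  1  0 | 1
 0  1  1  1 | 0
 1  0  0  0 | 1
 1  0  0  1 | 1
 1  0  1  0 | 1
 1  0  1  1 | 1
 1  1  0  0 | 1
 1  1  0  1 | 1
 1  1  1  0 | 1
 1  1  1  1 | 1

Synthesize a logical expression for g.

g(x, y, z, w) = ~(((~x & y) & z) & w)

Only row (0,1,1,1) gives 0. So g is 1 everywhere except there — the complement of the minterm ¬x·y·z·w.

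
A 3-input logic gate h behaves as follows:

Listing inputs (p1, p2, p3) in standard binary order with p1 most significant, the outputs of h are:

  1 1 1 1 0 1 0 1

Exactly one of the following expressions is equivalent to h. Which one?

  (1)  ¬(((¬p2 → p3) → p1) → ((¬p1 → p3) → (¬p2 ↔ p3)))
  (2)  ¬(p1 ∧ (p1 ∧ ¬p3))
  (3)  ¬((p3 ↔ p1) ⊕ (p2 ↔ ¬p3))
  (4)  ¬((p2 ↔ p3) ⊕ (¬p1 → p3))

(1) fails at (0,0,0): the formula yields 0, h is 1.
(3) fails at (0,0,0): the formula yields 0, h is 1.
(4) fails at (0,0,0): the formula yields 0, h is 1.
(2) is the remaining candidate, and it agrees with h on all 8 inputs.

2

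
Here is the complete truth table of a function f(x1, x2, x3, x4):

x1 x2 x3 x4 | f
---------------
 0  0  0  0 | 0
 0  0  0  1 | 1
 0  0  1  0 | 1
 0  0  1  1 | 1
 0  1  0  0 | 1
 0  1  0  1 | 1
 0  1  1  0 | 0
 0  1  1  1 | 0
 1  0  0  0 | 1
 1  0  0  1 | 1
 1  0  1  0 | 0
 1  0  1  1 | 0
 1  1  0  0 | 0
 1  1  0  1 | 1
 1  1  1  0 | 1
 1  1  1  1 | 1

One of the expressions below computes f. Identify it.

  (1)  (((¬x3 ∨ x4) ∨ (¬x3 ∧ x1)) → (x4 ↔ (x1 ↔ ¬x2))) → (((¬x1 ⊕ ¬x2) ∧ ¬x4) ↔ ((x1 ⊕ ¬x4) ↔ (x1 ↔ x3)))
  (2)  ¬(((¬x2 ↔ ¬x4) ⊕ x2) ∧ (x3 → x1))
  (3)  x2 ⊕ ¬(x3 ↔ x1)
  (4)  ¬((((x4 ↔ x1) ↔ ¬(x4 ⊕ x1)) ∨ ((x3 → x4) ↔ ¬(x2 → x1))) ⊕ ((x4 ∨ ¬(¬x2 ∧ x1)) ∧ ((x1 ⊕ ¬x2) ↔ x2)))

1

(2) fails at (0,1,0,0): the formula yields 0, f is 1.
(3) fails at (0,0,0,1): the formula yields 0, f is 1.
(4) fails at (0,0,0,1): the formula yields 0, f is 1.
(1) is the remaining candidate, and it agrees with f on all 16 inputs.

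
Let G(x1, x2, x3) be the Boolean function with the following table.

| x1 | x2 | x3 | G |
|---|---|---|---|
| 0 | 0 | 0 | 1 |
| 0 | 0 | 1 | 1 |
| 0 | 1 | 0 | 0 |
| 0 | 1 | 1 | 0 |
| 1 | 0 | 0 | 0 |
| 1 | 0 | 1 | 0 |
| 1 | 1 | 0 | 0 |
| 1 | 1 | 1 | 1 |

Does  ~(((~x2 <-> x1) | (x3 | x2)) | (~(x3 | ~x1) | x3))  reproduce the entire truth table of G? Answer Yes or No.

No

Evaluate ~(((~x2 <-> x1) | (x3 | x2)) | (~(x3 | ~x1) | x3)) on each row and compare to G:
  x1=0, x2=0, x3=0: formula gives 1, G = 1 ✓
  x1=0, x2=0, x3=1: formula gives 0, but G = 1 ✗
Since they disagree at (0,0,1), the expression is not a correct formula for G.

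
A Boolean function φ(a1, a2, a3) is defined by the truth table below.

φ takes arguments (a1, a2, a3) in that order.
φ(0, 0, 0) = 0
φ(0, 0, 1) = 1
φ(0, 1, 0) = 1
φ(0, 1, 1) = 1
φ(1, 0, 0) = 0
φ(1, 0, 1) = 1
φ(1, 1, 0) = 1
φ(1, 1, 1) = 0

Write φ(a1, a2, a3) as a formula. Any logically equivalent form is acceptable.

There are just 3 zero rows: (0,0,0), (1,0,0), (1,1,1). Their minterms are ¬a1·¬a2·¬a3, a1·¬a2·¬a3, a1·a2·a3; the OR of those covers precisely the 0-outputs, and negating it yields φ.

φ(a1, a2, a3) = not ((((not a1 and not a2) and not a3) or ((a1 and not a2) and not a3)) or ((a1 and a2) and a3))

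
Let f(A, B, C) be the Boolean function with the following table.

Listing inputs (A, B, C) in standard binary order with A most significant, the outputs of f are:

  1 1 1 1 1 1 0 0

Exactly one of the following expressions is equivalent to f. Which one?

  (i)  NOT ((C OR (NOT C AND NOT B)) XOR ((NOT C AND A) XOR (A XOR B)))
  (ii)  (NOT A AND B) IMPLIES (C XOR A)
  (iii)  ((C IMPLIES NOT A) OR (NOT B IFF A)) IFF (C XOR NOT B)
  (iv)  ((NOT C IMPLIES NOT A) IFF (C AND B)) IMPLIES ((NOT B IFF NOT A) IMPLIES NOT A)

(i) disagrees with f on (0,0,0) (formula → 0, table → 1); rule it out.
(ii) disagrees with f on (0,1,0) (formula → 0, table → 1); rule it out.
(iii) disagrees with f on (0,0,1) (formula → 0, table → 1); rule it out.
Only (iv) survives; checking it on all 8 rows confirms it matches f.

iv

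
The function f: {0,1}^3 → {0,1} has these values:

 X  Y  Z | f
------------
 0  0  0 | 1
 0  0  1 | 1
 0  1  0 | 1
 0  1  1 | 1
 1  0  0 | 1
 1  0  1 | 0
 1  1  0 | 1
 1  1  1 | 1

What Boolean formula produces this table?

f(X, Y, Z) = NOT ((X AND NOT Y) AND Z)

Only row (1,0,1) gives 0. So f is 1 everywhere except there — the complement of the minterm X·¬Y·Z.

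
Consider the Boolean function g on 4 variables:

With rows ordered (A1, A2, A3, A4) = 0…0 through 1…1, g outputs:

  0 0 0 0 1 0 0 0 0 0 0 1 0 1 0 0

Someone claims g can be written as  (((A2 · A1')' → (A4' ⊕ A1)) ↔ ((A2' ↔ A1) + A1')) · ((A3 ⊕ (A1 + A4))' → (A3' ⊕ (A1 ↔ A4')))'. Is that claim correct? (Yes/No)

No

Test each input against both g and the formula:
  A1=0, A2=0, A3=0, A4=0: formula gives 0, g = 0 ✓
  A1=0, A2=0, A3=0, A4=1: formula gives 0, g = 0 ✓
  A1=0, A2=0, A3=1, A4=0: formula gives 0, g = 0 ✓
  A1=0, A2=0, A3=1, A4=1: formula gives 0, g = 0 ✓
  A1=0, A2=1, A3=0, A4=0: formula gives 0, but g = 1 ✗
Row (0,1,0,0) is a counterexample, so the formula is not equivalent to g.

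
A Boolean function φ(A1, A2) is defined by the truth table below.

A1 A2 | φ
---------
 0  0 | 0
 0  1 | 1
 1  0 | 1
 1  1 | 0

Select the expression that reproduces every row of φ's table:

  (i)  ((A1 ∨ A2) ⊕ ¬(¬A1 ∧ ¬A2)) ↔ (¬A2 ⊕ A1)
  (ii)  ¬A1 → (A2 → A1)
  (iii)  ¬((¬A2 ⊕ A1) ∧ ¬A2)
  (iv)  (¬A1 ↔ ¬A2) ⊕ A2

i

(ii): at (0,0) it gives 1, but φ = 0 — eliminated.
(iii): at (1,1) it gives 1, but φ = 0 — eliminated.
(iv): at (0,0) it gives 1, but φ = 0 — eliminated.
(i) is the remaining candidate, and it agrees with φ on all 4 inputs.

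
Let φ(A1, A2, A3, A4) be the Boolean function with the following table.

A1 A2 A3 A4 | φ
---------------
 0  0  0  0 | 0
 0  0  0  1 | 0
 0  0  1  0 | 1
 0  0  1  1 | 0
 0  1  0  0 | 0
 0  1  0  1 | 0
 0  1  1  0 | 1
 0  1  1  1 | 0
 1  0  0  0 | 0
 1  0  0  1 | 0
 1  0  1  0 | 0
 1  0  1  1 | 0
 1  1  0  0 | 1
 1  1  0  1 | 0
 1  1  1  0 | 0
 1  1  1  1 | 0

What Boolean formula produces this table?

φ(A1, A2, A3, A4) = ((((not A1 and not A2) and A3) and not A4) or (((not A1 and A2) and A3) and not A4)) or (((A1 and A2) and not A3) and not A4)

The 1-rows are (0,0,1,0), (0,1,1,0), (1,1,0,0). Each contributes one minterm — ¬A1·¬A2·A3·¬A4; ¬A1·A2·A3·¬A4; A1·A2·¬A3·¬A4 — and their disjunction is a sum-of-products form of φ.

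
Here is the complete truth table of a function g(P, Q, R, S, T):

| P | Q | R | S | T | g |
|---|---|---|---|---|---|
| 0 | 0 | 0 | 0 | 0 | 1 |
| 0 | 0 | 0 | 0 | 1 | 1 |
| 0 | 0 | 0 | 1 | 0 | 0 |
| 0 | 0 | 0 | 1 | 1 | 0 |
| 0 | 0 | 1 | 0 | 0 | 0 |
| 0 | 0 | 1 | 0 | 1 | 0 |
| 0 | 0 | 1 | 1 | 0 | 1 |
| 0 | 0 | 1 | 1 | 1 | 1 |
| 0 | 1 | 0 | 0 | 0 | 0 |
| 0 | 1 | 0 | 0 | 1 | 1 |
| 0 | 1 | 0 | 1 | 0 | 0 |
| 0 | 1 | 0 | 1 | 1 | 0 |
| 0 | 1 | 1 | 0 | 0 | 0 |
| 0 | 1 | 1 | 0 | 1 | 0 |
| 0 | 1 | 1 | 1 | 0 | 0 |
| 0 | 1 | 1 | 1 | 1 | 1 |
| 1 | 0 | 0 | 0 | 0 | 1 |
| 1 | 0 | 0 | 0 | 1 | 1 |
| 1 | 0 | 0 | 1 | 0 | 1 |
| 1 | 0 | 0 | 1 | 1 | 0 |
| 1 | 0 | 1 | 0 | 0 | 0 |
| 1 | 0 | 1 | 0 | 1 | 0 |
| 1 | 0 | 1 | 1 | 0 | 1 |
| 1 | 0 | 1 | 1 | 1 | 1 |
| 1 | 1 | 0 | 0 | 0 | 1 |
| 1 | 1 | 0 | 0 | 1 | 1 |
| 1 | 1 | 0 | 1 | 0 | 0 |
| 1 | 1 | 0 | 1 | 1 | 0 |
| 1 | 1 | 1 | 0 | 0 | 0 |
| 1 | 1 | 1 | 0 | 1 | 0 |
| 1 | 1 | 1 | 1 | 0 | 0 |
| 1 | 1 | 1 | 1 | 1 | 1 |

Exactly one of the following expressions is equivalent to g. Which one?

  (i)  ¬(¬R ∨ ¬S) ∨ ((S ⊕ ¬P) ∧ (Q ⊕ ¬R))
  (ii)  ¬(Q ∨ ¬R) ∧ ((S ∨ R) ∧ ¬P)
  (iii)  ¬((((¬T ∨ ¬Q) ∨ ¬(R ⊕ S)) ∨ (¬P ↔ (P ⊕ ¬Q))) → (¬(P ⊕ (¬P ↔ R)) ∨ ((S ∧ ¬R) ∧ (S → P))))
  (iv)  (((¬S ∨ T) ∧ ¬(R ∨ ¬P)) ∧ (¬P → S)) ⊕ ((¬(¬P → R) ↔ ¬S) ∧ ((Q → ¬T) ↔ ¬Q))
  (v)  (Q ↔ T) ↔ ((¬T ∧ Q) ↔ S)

iv

(i): at (0,1,0,0,1) it gives 0, but g = 1 — eliminated.
(ii): at (0,0,0,0,0) it gives 0, but g = 1 — eliminated.
(iii): at (0,0,0,0,0) it gives 0, but g = 1 — eliminated.
(v): at (0,0,0,0,1) it gives 0, but g = 1 — eliminated.
That leaves (iv). Evaluating it on every row reproduces the table of g exactly.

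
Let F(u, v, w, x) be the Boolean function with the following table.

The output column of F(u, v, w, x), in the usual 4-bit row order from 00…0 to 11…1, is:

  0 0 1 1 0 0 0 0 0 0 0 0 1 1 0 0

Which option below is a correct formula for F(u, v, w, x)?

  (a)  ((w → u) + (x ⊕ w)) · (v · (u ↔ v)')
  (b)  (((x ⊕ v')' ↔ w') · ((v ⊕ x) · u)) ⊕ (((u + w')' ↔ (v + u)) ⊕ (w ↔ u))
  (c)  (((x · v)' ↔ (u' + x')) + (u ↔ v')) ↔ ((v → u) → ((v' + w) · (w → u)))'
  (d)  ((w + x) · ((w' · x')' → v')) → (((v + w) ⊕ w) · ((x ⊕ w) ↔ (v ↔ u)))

c

(a) disagrees with F on (0,0,1,0) (formula → 0, table → 1); rule it out.
(b) disagrees with F on (0,0,1,0) (formula → 0, table → 1); rule it out.
(d) disagrees with F on (0,0,0,0) (formula → 1, table → 0); rule it out.
That leaves (c). Evaluating it on every row reproduces the table of F exactly.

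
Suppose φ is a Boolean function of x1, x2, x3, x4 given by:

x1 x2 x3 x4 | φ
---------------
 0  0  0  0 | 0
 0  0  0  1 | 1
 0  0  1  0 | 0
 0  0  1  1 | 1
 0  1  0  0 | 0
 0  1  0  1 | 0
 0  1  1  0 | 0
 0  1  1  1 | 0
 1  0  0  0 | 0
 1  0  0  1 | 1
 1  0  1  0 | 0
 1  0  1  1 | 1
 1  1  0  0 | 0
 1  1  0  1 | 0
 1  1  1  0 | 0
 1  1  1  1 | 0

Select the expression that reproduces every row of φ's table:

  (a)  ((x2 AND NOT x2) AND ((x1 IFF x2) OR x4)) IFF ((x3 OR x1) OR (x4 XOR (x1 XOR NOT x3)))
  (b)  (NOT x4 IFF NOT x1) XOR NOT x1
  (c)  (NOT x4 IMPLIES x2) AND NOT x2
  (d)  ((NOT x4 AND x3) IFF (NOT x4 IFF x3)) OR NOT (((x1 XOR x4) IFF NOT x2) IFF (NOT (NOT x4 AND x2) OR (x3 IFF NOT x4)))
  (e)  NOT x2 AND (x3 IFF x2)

c

(a) disagrees with φ on (0,0,1,1) (formula → 0, table → 1); rule it out.
(b) disagrees with φ on (0,1,0,1) (formula → 1, table → 0); rule it out.
(d) disagrees with φ on (0,0,0,0) (formula → 1, table → 0); rule it out.
(e) disagrees with φ on (0,0,0,0) (formula → 1, table → 0); rule it out.
That leaves (c). Evaluating it on every row reproduces the table of φ exactly.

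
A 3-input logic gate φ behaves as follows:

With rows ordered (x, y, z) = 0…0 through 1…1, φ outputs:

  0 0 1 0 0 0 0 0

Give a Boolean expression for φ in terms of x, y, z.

φ(x, y, z) = (not x and y) and not z

φ is 1 on exactly one input, (0,1,0), whose minterm is ¬x·y·¬z. So φ is just that conjunction.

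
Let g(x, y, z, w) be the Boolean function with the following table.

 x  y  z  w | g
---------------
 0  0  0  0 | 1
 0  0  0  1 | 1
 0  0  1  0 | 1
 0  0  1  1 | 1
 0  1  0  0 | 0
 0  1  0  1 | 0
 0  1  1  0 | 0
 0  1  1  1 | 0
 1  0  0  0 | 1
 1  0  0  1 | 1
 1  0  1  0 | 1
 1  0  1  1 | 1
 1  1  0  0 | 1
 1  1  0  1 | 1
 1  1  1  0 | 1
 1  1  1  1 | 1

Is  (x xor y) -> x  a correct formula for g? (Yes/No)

Yes

Test each input against both g and the formula:
  x=0, y=0, z=0, w=0: formula gives 1, g = 1 ✓
  x=0, y=0, z=0, w=1: formula gives 1, g = 1 ✓
  x=0, y=0, z=1, w=0: formula gives 1, g = 1 ✓
  x=0, y=0, z=1, w=1: formula gives 1, g = 1 ✓
  …and likewise for the remaining 12 rows.
No disagreement on any input; they are logically equivalent.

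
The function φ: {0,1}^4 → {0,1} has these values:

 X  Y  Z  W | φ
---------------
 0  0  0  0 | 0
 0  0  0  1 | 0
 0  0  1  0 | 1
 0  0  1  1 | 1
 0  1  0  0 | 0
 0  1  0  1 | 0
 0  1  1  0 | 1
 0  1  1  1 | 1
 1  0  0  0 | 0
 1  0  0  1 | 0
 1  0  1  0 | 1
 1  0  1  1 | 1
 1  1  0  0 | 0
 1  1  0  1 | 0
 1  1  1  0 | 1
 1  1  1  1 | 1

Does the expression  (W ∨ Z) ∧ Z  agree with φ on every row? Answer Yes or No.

Yes

Check the formula against φ row by row:
  X=0, Y=0, Z=0, W=0: formula gives 0, φ = 0 ✓
  X=0, Y=0, Z=0, W=1: formula gives 0, φ = 0 ✓
  X=0, Y=0, Z=1, W=0: formula gives 1, φ = 1 ✓
  X=0, Y=0, Z=1, W=1: formula gives 1, φ = 1 ✓
  …and likewise for the remaining 12 rows.
No disagreement on any input; they are logically equivalent.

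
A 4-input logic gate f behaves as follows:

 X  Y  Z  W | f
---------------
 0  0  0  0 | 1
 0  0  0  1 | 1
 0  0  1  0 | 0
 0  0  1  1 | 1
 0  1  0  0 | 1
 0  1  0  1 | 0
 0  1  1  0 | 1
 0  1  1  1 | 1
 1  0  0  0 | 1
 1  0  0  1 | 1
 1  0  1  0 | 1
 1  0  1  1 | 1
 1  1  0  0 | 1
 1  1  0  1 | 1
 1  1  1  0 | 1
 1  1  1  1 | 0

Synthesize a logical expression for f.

f(X, Y, Z, W) = (((((X' · Y') · Z) · W') + (((X' · Y) · Z') · W)) + (((X · Y) · Z) · W))'

f is 0 on only 3 rows — (0,0,1,0), (0,1,0,1), (1,1,1,1). Writing each as a minterm (¬X·¬Y·Z·¬W, ¬X·Y·¬Z·W, X·Y·Z·W) and OR-ing them characterizes exactly where f=0, so f is the negation of that disjunction.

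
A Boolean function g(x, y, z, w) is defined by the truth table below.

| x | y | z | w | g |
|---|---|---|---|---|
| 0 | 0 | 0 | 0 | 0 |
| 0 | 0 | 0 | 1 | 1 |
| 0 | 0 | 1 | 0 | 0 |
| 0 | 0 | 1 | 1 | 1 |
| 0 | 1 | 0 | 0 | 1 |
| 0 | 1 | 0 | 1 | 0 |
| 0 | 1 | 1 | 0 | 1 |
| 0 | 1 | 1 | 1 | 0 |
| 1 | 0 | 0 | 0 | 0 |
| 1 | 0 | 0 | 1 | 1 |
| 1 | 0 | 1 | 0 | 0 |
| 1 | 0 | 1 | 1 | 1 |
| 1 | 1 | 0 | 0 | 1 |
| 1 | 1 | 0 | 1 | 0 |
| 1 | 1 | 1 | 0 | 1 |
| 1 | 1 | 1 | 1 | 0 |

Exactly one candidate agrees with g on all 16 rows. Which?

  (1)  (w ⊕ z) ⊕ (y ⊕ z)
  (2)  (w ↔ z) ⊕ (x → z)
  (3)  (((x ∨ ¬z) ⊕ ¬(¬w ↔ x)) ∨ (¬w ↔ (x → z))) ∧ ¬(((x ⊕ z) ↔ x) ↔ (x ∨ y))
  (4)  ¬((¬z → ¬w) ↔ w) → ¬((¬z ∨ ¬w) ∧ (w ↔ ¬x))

(2) fails at (0,0,1,0): the formula yields 1, g is 0.
(3) fails at (0,0,0,0): the formula yields 1, g is 0.
(4) fails at (0,0,0,0): the formula yields 1, g is 0.
(1) is the remaining candidate, and it agrees with g on all 16 inputs.

1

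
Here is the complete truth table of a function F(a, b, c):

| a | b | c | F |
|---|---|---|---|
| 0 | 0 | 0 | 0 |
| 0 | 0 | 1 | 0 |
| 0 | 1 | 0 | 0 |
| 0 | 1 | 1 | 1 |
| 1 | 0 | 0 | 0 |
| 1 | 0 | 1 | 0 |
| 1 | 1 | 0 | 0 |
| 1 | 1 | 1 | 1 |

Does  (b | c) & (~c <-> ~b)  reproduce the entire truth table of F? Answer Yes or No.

Check the formula against F row by row:
  a=0, b=0, c=0: formula gives 0, F = 0 ✓
  a=0, b=0, c=1: formula gives 0, F = 0 ✓
  a=0, b=1, c=0: formula gives 0, F = 0 ✓
  a=0, b=1, c=1: formula gives 1, F = 1 ✓
  a=1, b=0, c=0: formula gives 0, F = 0 ✓
  … (the remaining 3 rows also agree.)
All 8 rows match — the expression computes F exactly.

Yes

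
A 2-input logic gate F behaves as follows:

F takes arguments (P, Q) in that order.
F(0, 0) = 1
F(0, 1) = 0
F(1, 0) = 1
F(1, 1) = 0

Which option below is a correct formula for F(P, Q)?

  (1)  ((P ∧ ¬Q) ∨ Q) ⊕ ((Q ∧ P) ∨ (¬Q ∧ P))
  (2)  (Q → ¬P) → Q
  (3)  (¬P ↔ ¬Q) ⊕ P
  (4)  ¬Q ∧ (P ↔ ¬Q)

(1) fails at (0,0): the formula yields 0, F is 1.
(2) fails at (0,0): the formula yields 0, F is 1.
(4) fails at (0,0): the formula yields 0, F is 1.
(3) is the remaining candidate, and it agrees with F on all 4 inputs.

3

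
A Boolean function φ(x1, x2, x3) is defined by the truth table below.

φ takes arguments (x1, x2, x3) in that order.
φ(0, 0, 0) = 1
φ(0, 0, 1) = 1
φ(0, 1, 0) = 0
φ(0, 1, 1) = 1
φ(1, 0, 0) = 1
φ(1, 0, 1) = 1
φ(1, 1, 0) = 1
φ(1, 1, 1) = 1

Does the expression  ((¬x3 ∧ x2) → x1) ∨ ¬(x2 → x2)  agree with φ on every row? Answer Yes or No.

Yes

Test each input against both φ and the formula:
  x1=0, x2=0, x3=0: formula gives 1, φ = 1 ✓
  x1=0, x2=0, x3=1: formula gives 1, φ = 1 ✓
  x1=0, x2=1, x3=0: formula gives 0, φ = 0 ✓
  x1=0, x2=1, x3=1: formula gives 1, φ = 1 ✓
  x1=1, x2=0, x3=0: formula gives 1, φ = 1 ✓
  …and likewise for the remaining 3 rows.
Every row agrees, so the formula is equivalent.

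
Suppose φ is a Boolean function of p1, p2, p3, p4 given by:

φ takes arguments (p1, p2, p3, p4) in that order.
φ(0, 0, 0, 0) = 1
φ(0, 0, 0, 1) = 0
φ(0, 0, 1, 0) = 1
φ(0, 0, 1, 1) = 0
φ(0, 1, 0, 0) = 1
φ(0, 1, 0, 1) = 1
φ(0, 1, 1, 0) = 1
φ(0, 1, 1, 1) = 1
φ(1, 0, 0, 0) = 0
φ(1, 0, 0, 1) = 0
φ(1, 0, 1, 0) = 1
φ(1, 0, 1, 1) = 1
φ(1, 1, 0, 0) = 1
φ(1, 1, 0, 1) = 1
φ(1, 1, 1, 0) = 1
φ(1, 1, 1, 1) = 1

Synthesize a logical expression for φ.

φ is 0 on only 4 rows — (0,0,0,1), (0,0,1,1), (1,0,0,0), (1,0,0,1). Writing each as a minterm (¬p1·¬p2·¬p3·p4, ¬p1·¬p2·p3·p4, p1·¬p2·¬p3·¬p4, p1·¬p2·¬p3·p4) and OR-ing them characterizes exactly where φ=0, so φ is the negation of that disjunction.

φ(p1, p2, p3, p4) = ((((((p1' · p2') · p3') · p4) + (((p1' · p2') · p3) · p4)) + (((p1 · p2') · p3') · p4')) + (((p1 · p2') · p3') · p4))'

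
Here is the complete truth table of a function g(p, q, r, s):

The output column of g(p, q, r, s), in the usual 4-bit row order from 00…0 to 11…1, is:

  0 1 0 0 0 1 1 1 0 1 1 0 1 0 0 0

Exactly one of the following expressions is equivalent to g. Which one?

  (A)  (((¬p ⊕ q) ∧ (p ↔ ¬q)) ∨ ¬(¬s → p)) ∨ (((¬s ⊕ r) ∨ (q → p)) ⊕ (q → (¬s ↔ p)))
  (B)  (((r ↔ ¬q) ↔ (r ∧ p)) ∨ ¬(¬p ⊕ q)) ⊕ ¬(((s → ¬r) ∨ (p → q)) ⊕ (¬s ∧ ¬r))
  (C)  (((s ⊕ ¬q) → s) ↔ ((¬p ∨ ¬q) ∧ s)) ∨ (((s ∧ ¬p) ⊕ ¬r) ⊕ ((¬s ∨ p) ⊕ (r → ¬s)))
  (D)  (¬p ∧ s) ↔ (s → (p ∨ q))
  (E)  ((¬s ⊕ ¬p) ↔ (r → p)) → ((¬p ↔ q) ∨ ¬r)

B

(A): at (0,0,0,0) it gives 1, but g = 0 — eliminated.
(C): at (0,0,0,0) it gives 1, but g = 0 — eliminated.
(D): at (0,0,0,1) it gives 0, but g = 1 — eliminated.
(E): at (0,0,0,0) it gives 1, but g = 0 — eliminated.
That leaves (B). Evaluating it on every row reproduces the table of g exactly.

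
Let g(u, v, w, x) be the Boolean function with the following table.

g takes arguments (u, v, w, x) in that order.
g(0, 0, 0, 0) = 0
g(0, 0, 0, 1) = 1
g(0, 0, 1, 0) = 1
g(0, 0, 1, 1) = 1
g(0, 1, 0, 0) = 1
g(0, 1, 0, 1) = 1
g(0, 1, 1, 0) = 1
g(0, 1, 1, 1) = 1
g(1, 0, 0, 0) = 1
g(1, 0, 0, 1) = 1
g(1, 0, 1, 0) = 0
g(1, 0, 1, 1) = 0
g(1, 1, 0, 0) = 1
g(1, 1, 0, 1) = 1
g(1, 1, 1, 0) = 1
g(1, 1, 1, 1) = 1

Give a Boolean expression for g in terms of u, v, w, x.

g(u, v, w, x) = (((((u' · v') · w') · x') + (((u · v') · w) · x')) + (((u · v') · w) · x))'

g is 0 on only 3 rows — (0,0,0,0), (1,0,1,0), (1,0,1,1). Writing each as a minterm (¬u·¬v·¬w·¬x, u·¬v·w·¬x, u·¬v·w·x) and OR-ing them characterizes exactly where g=0, so g is the negation of that disjunction.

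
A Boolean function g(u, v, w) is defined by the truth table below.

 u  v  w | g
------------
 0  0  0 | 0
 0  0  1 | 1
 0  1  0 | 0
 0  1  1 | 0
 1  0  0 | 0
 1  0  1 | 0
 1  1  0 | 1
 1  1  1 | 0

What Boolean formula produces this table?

g(u, v, w) = ((NOT u AND NOT v) AND w) OR ((u AND v) AND NOT w)

g=1 on 2 inputs: (0,0,1), (1,1,0). Reading each as a conjunction of literals (¬u·¬v·w, u·v·¬w) and taking the OR gives the canonical DNF.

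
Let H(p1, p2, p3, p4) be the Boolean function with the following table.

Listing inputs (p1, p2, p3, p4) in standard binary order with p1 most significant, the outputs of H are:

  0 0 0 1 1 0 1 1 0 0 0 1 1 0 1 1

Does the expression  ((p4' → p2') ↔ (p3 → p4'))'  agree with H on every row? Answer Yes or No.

Test each input against both H and the formula:
  p1=0, p2=0, p3=0, p4=0: formula gives 0, H = 0 ✓
  p1=0, p2=0, p3=0, p4=1: formula gives 0, H = 0 ✓
  p1=0, p2=0, p3=1, p4=0: formula gives 0, H = 0 ✓
  p1=0, p2=0, p3=1, p4=1: formula gives 1, H = 1 ✓
  … (the remaining 12 rows also agree.)
All 16 rows match — the expression computes H exactly.

Yes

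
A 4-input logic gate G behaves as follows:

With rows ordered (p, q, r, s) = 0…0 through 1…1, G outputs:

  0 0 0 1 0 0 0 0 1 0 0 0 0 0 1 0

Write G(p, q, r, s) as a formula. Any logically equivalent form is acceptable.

Collect the rows where G=1 — (0,0,1,1), (1,0,0,0), (1,1,1,0) — and write one minterm per row: ¬p·¬q·r·s, p·¬q·¬r·¬s, p·q·r·¬s. Their union (logical OR) reproduces the table exactly.

G(p, q, r, s) = ((((not p and not q) and r) and s) or (((p and not q) and not r) and not s)) or (((p and q) and r) and not s)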